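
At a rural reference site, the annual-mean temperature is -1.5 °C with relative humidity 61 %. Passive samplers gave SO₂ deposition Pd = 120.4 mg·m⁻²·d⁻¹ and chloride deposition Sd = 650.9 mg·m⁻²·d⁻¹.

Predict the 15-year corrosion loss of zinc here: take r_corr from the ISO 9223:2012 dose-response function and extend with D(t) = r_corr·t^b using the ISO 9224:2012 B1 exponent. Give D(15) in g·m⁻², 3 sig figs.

D(15) = 138 g·m⁻²

zinc: temperature factor f = +0.038·(-11.5) = -0.4370
  sulphur-dioxide contribution → 1.135 μm/a
  chloride contribution → 1.008 μm/a
  total first-year rate 2.142 μm/a
Power-law: D(15) = r_corr · 15^0.813
  D(15) = 2.142 × 15^0.813 = 2.142 × 9.04 = 19.37 μm
  Mass loss = 19.37 μm × 7.14 g/cm³ = 138.3 g·m⁻²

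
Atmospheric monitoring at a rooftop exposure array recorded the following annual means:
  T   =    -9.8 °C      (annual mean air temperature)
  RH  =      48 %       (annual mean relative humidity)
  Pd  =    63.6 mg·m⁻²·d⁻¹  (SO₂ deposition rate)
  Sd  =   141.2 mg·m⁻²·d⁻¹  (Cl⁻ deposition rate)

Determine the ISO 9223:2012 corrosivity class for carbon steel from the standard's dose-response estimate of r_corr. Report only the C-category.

carbon steel: temperature factor f = +0.150·(-19.8) = -2.9700
  SO₂ term: 1.77·63.6^0.52·exp(0.02·48-2.9700) = 2.055
  Sd branch = 0.102·Sd^0.62·e^(0.033·RH+0.04·T) = 7.231 μm/a
  r_corr = 2.055 + 7.231 = 9.286 μm/a
ISO 9223 Table 2 (carbon steel): 1.3 < 9.29 ≤ 25 μm/a ⇒ C2

C2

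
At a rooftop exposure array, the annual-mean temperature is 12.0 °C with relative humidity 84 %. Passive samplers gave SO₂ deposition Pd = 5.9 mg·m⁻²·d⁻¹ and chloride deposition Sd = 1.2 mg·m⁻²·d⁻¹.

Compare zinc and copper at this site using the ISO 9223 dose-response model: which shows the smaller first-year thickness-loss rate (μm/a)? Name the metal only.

zinc

zinc: T>10 °C ⇒ hinge -0.071·(12.0−10) = -0.1420
  SO₂ term: 0.0129·5.9^0.44·exp(0.046·84-0.1420) = 1.165
  Cl⁻ term: 0.0175·1.2^0.57·exp(0.008·84+0.085·12.0) = 0.1054
  r_corr = 1.165 + 0.1054 = 1.27 μm/a
copper: temperature factor f = -0.080·(2.0) = -0.1600
  Pd branch = 0.0053·Pd^0.26·e^(0.059·RH+f) = 1.018 μm/a
  Sd branch = 0.01025·Sd^0.27·e^(0.036·RH+0.049·T) = 0.3988 μm/a
  sum: 1.018 + 0.3988 → r_corr = 1.416 μm/a
Ordering by μm/a: copper (1.42) > zinc (1.27)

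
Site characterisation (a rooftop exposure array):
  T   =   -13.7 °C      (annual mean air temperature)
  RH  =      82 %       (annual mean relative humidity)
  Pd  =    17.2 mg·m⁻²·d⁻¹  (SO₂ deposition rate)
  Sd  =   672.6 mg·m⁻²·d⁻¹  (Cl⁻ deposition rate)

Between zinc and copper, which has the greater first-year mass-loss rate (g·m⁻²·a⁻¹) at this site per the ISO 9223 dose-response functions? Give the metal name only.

zinc

zinc: T≤10 °C ⇒ hinge +0.038·(-13.7−10) = -0.9006
  sulphur-dioxide contribution → 0.7966 μm/a
  chloride contribution → 0.4305 μm/a
  total first-year rate 1.227 μm/a
  mass loss = 1.227 μm/a × 7.14 g/cm³ = 8.762 g·m⁻²·a⁻¹
copper: f(T) = +0.126·(T−10) [T≤10 °C] = -2.9862
  sulphur-dioxide contribution → 0.07075 μm/a
  chloride contribution → 0.5817 μm/a
  total first-year rate 0.6525 μm/a
  mass loss = 0.6525 μm/a × 8.96 g/cm³ = 5.846 g·m⁻²·a⁻¹
Ordering by g·m⁻²·a⁻¹: zinc (8.76) > copper (5.85)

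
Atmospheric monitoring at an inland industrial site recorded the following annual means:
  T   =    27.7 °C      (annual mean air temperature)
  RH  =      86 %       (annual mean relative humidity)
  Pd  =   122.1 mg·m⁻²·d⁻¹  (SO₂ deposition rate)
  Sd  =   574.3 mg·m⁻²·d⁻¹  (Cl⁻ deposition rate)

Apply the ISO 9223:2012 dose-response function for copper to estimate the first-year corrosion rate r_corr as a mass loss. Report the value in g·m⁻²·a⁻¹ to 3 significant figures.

copper: temperature factor f = -0.080·(17.7) = -1.4160
  sulphur-dioxide contribution → 0.7169 μm/a
  chloride contribution → 4.895 μm/a
  total first-year rate 5.612 μm/a
Convert to mass loss: 5.612 μm/a × 8.96 g/cm³ = 50.28 g·m⁻²·a⁻¹

r_corr = 50.3 g·m⁻²·a⁻¹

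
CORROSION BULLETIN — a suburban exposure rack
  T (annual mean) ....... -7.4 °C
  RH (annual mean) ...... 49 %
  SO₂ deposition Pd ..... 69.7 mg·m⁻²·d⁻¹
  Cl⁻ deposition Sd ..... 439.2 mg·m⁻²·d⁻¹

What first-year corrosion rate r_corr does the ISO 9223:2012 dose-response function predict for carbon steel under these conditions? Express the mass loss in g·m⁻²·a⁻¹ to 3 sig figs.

r_corr = 155 g·m⁻²·a⁻¹

carbon steel: temperature factor f = +0.150·(-17.4) = -2.6100
  SO₂ term: 1.77·69.7^0.52·exp(0.02·49-2.6100) = 3.152
  Sd branch = 0.102·Sd^0.62·e^(0.033·RH+0.04·T) = 16.62 μm/a
  sum: 3.152 + 16.62 → r_corr = 19.78 μm/a
Convert to mass loss: 19.78 μm/a × 7.85 g/cm³ = 155.2 g·m⁻²·a⁻¹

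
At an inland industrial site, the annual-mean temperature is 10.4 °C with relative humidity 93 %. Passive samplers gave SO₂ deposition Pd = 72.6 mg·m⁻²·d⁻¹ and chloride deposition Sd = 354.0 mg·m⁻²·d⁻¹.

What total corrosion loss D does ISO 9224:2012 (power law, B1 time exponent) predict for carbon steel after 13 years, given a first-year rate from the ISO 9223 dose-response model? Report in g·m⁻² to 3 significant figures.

carbon steel: f(T) = -0.054·(T−10) [T>10 °C] = -0.0216
  sulphur-dioxide contribution → 103.3 μm/a
  chloride contribution → 126.6 μm/a
  total first-year rate 229.9 μm/a
Long-term exponent b (ISO 9224 Table 2, B1) = 0.523
  D(13) = 229.9 × 13^0.523 = 229.9 × 3.825 = 879.3 μm
  Mass loss = 879.3 μm × 7.85 g/cm³ = 6903 g·m⁻²

D(13) = 6.90e+03 g·m⁻²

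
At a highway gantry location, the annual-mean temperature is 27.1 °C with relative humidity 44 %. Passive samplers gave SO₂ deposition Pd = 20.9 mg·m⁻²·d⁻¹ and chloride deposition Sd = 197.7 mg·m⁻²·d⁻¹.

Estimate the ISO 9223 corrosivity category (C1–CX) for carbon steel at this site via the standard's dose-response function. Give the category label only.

carbon steel: T>10 °C ⇒ hinge -0.054·(27.1−10) = -0.9234
  SO₂ term: 1.77·20.9^0.52·exp(0.02·44-0.9234) = 8.234
  Cl⁻ term: 0.102·197.7^0.62·exp(0.033·44+0.04·27.1) = 34.16
  r_corr = 8.234 + 34.16 = 42.39 μm/a
Category bounds: 25…50 μm/a bracket r_corr ⇒ C3

C3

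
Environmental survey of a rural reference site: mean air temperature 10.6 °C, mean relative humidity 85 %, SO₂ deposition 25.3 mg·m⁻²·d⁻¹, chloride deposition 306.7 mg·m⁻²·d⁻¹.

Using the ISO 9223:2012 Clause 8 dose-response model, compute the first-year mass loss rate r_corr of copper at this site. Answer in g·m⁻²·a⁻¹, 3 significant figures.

r_corr = 31.2 g·m⁻²·a⁻¹

copper: temperature factor f = -0.080·(0.6) = -0.0480
  SO₂ term: 0.0053·25.3^0.26·exp(0.059·85-0.0480) = 1.763
  Cl⁻ term: 0.01025·306.7^0.27·exp(0.036·85+0.049·10.6) = 1.724
  r_corr = 1.763 + 1.724 = 3.487 μm/a
Convert to mass loss: 3.487 μm/a × 8.96 g/cm³ = 31.25 g·m⁻²·a⁻¹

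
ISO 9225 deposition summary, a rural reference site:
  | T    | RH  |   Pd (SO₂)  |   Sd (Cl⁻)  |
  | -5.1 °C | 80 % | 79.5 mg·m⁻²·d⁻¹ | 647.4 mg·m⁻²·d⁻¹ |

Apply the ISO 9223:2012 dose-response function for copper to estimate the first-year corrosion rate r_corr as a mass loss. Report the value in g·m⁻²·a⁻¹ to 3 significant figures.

copper: T≤10 °C ⇒ hinge +0.126·(-5.1−10) = -1.9026
  Pd branch = 0.0053·Pd^0.26·e^(0.059·RH+f) = 0.2767 μm/a
  Sd branch = 0.01025·Sd^0.27·e^(0.036·RH+0.049·T) = 0.8165 μm/a
  r_corr = 0.2767 + 0.8165 = 1.093 μm/a
Convert to mass loss: 1.093 μm/a × 8.96 g/cm³ = 9.795 g·m⁻²·a⁻¹

r_corr = 9.80 g·m⁻²·a⁻¹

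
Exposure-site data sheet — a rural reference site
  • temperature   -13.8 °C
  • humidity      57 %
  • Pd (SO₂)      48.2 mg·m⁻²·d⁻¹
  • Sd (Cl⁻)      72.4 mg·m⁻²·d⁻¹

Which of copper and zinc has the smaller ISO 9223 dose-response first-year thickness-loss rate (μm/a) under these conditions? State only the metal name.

copper: f(T) = +0.126·(T−10) [T≤10 °C] = -2.9988
  Pd branch = 0.0053·Pd^0.26·e^(0.059·RH+f) = 0.02089 μm/a
  Sd branch = 0.01025·Sd^0.27·e^(0.036·RH+0.049·T) = 0.1289 μm/a
  sum: 0.02089 + 0.1289 → r_corr = 0.1498 μm/a
zinc: temperature factor f = +0.038·(-23.8) = -0.9044
  Pd branch = 0.0129·Pd^0.44·e^(0.046·RH+f) = 0.3954 μm/a
  Cl⁻ term: 0.0175·72.4^0.57·exp(0.008·57+0.085·-13.8) = 0.09811
  sum: 0.3954 + 0.09811 → r_corr = 0.4935 μm/a
Ordering by μm/a: zinc (0.494) > copper (0.15)

copper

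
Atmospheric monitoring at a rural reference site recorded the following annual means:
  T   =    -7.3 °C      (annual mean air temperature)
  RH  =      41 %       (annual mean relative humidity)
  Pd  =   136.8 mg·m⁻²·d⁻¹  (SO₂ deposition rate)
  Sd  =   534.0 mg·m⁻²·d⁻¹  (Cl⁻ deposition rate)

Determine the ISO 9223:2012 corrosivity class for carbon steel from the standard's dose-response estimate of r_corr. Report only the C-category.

C2

carbon steel: f(T) = +0.150·(T−10) [T≤10 °C] = -2.5950
  sulphur-dioxide contribution → 3.871 μm/a
  chloride contribution → 14.47 μm/a
  ⇒ r_corr(carbon steel) = 18.34 μm/a
18.3 μm/a falls in (1.3, 25] for carbon steel → category C2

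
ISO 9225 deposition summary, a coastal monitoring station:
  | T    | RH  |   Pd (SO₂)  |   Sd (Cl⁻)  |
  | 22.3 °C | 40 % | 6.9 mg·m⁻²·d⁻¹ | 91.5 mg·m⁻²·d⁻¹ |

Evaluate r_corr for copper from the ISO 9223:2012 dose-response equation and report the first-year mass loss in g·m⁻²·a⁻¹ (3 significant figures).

copper: temperature factor f = -0.080·(12.3) = -0.9840
  sulphur-dioxide contribution → 0.03467 μm/a
  chloride contribution → 0.4368 μm/a
  ⇒ r_corr(copper) = 0.4714 μm/a
Convert to mass loss: 0.4714 μm/a × 8.96 g/cm³ = 4.224 g·m⁻²·a⁻¹

r_corr = 4.22 g·m⁻²·a⁻¹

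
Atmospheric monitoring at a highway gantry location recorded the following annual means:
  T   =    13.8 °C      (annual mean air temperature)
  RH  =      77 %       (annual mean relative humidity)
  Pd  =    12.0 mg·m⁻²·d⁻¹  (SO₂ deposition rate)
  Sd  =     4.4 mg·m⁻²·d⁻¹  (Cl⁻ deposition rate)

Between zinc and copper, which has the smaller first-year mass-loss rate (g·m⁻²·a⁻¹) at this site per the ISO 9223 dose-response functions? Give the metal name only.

zinc: f(T) = -0.071·(T−10) [T>10 °C] = -0.2698
  SO₂ term: 0.0129·12.0^0.44·exp(0.046·77-0.2698) = 1.015
  Sd branch = 0.0175·Sd^0.57·e^(0.008·RH+0.085·T) = 0.2436 μm/a
  sum: 1.015 + 0.2436 → r_corr = 1.259 μm/a
  mass loss = 1.259 μm/a × 7.14 g/cm³ = 8.988 g·m⁻²·a⁻¹
copper: f(T) = -0.080·(T−10) [T>10 °C] = -0.3040
  SO₂ term: 0.0053·12.0^0.26·exp(0.059·77-0.3040) = 0.7012
  Sd branch = 0.01025·Sd^0.27·e^(0.036·RH+0.049·T) = 0.4808 μm/a
  sum: 0.7012 + 0.4808 → r_corr = 1.182 μm/a
  mass loss = 1.182 μm/a × 8.96 g/cm³ = 10.59 g·m⁻²·a⁻¹
Ordering by g·m⁻²·a⁻¹: copper (10.6) > zinc (8.99)

zinc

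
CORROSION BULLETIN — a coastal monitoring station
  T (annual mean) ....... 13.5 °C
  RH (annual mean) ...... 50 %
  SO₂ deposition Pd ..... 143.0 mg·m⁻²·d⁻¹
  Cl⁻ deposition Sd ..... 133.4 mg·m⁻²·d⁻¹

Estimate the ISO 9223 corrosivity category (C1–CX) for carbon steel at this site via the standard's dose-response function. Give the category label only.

carbon steel: f(T) = -0.054·(T−10) [T>10 °C] = -0.1890
  SO₂ term: 1.77·143.0^0.52·exp(0.02·50-0.1890) = 52.6
  Cl⁻ term: 0.102·133.4^0.62·exp(0.033·50+0.04·13.5) = 18.94
  r_corr = 52.6 + 18.94 = 71.53 μm/a
ISO 9223 Table 2 (carbon steel): 50 < 71.5 ≤ 80 μm/a ⇒ C4

C4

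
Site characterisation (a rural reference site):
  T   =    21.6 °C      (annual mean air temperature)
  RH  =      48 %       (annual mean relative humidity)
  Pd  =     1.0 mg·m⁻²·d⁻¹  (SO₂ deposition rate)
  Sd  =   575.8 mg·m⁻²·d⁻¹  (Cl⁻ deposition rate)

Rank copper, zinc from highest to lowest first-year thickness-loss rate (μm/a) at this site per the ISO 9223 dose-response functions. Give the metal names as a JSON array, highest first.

copper: f(T) = -0.080·(T−10) [T>10 °C] = -0.9280
  SO₂ term: 0.0053·1.0^0.26·exp(0.059·48-0.9280) = 0.03558
  Sd branch = 0.01025·Sd^0.27·e^(0.036·RH+0.049·T) = 0.9249 μm/a
  sum: 0.03558 + 0.9249 → r_corr = 0.9605 μm/a
zinc: temperature factor f = -0.071·(11.6) = -0.8236
  Pd branch = 0.0129·Pd^0.44·e^(0.046·RH+f) = 0.0515 μm/a
  Sd branch = 0.0175·Sd^0.57·e^(0.008·RH+0.085·T) = 6.033 μm/a
  sum: 0.0515 + 6.033 → r_corr = 6.084 μm/a
Ordering by μm/a: zinc (6.08) > copper (0.961)

["zinc", "copper"]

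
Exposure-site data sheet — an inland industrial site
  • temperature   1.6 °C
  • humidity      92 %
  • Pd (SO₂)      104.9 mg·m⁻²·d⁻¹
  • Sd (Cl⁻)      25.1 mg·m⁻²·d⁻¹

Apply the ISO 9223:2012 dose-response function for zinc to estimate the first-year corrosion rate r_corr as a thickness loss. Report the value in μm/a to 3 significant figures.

r_corr = 5.26 μm/a

zinc: T≤10 °C ⇒ hinge +0.038·(1.6−10) = -0.3192
  Pd branch = 0.0129·Pd^0.44·e^(0.046·RH+f) = 5.001 μm/a
  Sd branch = 0.0175·Sd^0.57·e^(0.008·RH+0.085·T) = 0.2628 μm/a
  r_corr = 5.001 + 0.2628 = 5.264 μm/a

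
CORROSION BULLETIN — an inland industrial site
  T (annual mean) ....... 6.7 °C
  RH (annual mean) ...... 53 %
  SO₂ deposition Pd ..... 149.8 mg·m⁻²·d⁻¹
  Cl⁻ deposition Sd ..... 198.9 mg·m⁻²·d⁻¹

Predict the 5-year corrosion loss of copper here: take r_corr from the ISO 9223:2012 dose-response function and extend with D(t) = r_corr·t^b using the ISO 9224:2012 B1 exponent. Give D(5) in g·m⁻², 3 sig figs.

copper: temperature factor f = +0.126·(-3.3) = -0.4158
  SO₂ term: 0.0053·149.8^0.26·exp(0.059·53-0.4158) = 0.2933
  Sd branch = 0.01025·Sd^0.27·e^(0.036·RH+0.049·T) = 0.4005 μm/a
  sum: 0.2933 + 0.4005 → r_corr = 0.6938 μm/a
Long-term exponent b (ISO 9224 Table 2, B1) = 0.667
  D(5) = 0.6938 × 5^0.667 = 0.6938 × 2.926 = 2.03 μm
  Mass loss = 2.03 μm × 8.96 g/cm³ = 18.19 g·m⁻²

D(5) = 18.2 g·m⁻²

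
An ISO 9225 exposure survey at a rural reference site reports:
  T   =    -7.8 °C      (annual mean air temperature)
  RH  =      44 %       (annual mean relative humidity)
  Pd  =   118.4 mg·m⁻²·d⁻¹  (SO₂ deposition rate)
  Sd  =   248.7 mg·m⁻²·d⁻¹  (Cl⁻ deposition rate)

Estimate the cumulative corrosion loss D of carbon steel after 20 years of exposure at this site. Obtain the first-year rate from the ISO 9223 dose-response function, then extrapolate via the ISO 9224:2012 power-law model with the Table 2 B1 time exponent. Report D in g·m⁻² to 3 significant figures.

D(20) = 500 g·m⁻²

carbon steel: temperature factor f = +0.150·(-17.8) = -2.6700
  sulphur-dioxide contribution → 3.538 μm/a
  chloride contribution → 9.75 μm/a
  total first-year rate 13.29 μm/a
Power-law: D(20) = r_corr · 20^0.523
  D(20) = 13.29 × 20^0.523 = 13.29 × 4.791 = 63.66 μm
  Mass loss = 63.66 μm × 7.85 g/cm³ = 499.8 g·m⁻²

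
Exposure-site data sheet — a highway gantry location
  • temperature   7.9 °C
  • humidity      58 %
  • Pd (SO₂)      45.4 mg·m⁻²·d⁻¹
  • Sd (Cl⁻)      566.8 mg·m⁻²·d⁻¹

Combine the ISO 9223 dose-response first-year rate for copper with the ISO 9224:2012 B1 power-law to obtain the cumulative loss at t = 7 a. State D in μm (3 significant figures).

D(7) = 3.70 μm

copper: f(T) = +0.126·(T−10) [T≤10 °C] = -0.2646
  sulphur-dioxide contribution → 0.336 μm/a
  chloride contribution → 0.6746 μm/a
  ⇒ r_corr(copper) = 1.011 μm/a
Long-term exponent b (ISO 9224 Table 2, B1) = 0.667
  D(7) = 1.011 × 7^0.667 = 1.011 × 3.662 = 3.701 μm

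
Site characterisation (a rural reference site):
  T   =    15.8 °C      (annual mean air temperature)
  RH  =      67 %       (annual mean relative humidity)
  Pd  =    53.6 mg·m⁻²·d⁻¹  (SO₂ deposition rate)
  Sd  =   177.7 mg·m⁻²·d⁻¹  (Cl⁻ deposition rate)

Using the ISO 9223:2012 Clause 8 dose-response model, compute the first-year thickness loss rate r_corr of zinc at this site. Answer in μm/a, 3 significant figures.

zinc: temperature factor f = -0.071·(5.8) = -0.4118
  SO₂ term: 0.0129·53.6^0.44·exp(0.046·67-0.4118) = 1.074
  Cl⁻ term: 0.0175·177.7^0.57·exp(0.008·67+0.085·15.8) = 2.195
  sum: 1.074 + 2.195 → r_corr = 3.269 μm/a

r_corr = 3.27 μm/a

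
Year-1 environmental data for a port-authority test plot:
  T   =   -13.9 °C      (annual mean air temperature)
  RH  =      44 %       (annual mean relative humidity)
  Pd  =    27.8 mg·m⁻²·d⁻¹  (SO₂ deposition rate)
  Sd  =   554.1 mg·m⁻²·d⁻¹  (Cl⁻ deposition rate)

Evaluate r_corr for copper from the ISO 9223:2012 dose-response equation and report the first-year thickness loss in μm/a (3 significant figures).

copper: temperature factor f = +0.126·(-23.9) = -3.0114
  Pd branch = 0.0053·Pd^0.26·e^(0.059·RH+f) = 0.008305 μm/a
  Cl⁻ term: 0.01025·554.1^0.27·exp(0.036·44+0.049·-13.9) = 0.1392
  r_corr = 0.008305 + 0.1392 = 0.1475 μm/a

r_corr = 0.147 μm/a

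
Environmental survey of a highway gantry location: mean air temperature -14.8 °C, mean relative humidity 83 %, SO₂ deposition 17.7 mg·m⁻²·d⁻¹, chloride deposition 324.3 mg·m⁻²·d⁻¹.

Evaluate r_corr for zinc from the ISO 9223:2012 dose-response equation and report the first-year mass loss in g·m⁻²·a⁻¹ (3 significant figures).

r_corr = 7.65 g·m⁻²·a⁻¹

zinc: f(T) = +0.038·(T−10) [T≤10 °C] = -0.9424
  Pd branch = 0.0129·Pd^0.44·e^(0.046·RH+f) = 0.8101 μm/a
  Cl⁻ term: 0.0175·324.3^0.57·exp(0.008·83+0.085·-14.8) = 0.2608
  r_corr = 0.8101 + 0.2608 = 1.071 μm/a
Convert to mass loss: 1.071 μm/a × 7.14 g/cm³ = 7.646 g·m⁻²·a⁻¹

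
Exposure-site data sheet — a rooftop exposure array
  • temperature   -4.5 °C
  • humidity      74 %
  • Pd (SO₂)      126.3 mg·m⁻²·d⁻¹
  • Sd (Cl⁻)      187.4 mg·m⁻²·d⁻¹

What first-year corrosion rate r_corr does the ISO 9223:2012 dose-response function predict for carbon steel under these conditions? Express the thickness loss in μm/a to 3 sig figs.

carbon steel: temperature factor f = +0.150·(-14.5) = -2.1750
  SO₂ term: 1.77·126.3^0.52·exp(0.02·74-2.1750) = 10.94
  Cl⁻ term: 0.102·187.4^0.62·exp(0.033·74+0.04·-4.5) = 25.12
  sum: 10.94 + 25.12 → r_corr = 36.06 μm/a

r_corr = 36.1 μm/a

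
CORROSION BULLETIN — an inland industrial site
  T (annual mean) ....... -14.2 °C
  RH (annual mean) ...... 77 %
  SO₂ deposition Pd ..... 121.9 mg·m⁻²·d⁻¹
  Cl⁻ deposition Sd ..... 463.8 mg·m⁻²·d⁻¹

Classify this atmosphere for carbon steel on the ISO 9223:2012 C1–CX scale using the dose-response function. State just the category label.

carbon steel: f(T) = +0.150·(T−10) [T≤10 °C] = -3.6300
  sulphur-dioxide contribution → 2.661 μm/a
  chloride contribution → 33.01 μm/a
  total first-year rate 35.67 μm/a
35.7 μm/a falls in (25, 50] for carbon steel → category C3

C3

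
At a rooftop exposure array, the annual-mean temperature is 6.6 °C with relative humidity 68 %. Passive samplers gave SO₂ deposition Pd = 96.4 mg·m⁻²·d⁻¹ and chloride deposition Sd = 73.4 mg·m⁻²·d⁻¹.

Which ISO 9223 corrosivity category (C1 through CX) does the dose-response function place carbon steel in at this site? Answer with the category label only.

carbon steel: f(T) = +0.150·(T−10) [T≤10 °C] = -0.5100
  Pd branch = 1.77·Pd^0.52·e^(0.02·RH+f) = 44.55 μm/a
  Cl⁻ term: 0.102·73.4^0.62·exp(0.033·68+0.04·6.6) = 17.97
  r_corr = 44.55 + 17.97 = 62.52 μm/a
ISO 9223 Table 2 (carbon steel): 50 < 62.5 ≤ 80 μm/a ⇒ C4

C4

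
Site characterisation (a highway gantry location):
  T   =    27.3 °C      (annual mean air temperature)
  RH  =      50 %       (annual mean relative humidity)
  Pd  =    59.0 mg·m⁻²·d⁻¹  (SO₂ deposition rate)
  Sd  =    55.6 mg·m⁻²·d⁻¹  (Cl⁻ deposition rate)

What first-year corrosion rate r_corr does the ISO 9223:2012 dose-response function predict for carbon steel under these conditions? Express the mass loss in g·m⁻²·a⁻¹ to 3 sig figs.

r_corr = 274 g·m⁻²·a⁻¹

carbon steel: temperature factor f = -0.054·(17.3) = -0.9342
  sulphur-dioxide contribution → 15.75 μm/a
  chloride contribution → 19.12 μm/a
  total first-year rate 34.87 μm/a
Convert to mass loss: 34.87 μm/a × 7.85 g/cm³ = 273.7 g·m⁻²·a⁻¹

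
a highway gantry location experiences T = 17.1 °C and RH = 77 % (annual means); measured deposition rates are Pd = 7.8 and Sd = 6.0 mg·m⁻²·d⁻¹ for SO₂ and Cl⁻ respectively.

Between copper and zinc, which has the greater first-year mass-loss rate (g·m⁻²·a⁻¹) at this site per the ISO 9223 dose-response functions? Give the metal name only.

copper: T>10 °C ⇒ hinge -0.080·(17.1−10) = -0.5680
  Pd branch = 0.0053·Pd^0.26·e^(0.059·RH+f) = 0.4814 μm/a
  Cl⁻ term: 0.01025·6.0^0.27·exp(0.036·77+0.049·17.1) = 0.6146
  r_corr = 0.4814 + 0.6146 = 1.096 μm/a
  mass loss = 1.096 μm/a × 8.96 g/cm³ = 9.82 g·m⁻²·a⁻¹
zinc: T>10 °C ⇒ hinge -0.071·(17.1−10) = -0.5041
  Pd branch = 0.0129·Pd^0.44·e^(0.046·RH+f) = 0.6644 μm/a
  Cl⁻ term: 0.0175·6.0^0.57·exp(0.008·77+0.085·17.1) = 0.3849
  sum: 0.6644 + 0.3849 → r_corr = 1.049 μm/a
  mass loss = 1.049 μm/a × 7.14 g/cm³ = 7.492 g·m⁻²·a⁻¹
Ordering by g·m⁻²·a⁻¹: copper (9.82) > zinc (7.49)

copper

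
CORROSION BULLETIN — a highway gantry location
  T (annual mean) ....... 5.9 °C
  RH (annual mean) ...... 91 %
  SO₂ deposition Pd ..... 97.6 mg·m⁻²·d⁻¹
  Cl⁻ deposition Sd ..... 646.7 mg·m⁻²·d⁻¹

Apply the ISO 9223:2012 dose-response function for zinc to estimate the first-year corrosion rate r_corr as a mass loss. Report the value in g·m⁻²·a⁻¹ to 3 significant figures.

zinc: f(T) = +0.038·(T−10) [T≤10 °C] = -0.1558
  Pd branch = 0.0129·Pd^0.44·e^(0.046·RH+f) = 5.448 μm/a
  Sd branch = 0.0175·Sd^0.57·e^(0.008·RH+0.085·T) = 2.394 μm/a
  sum: 5.448 + 2.394 → r_corr = 7.842 μm/a
Convert to mass loss: 7.842 μm/a × 7.14 g/cm³ = 55.99 g·m⁻²·a⁻¹

r_corr = 56.0 g·m⁻²·a⁻¹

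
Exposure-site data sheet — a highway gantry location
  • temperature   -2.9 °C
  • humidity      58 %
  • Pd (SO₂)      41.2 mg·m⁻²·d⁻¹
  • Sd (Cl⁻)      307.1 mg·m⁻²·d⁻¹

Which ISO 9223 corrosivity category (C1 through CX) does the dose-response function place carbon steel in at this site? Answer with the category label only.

C3

carbon steel: temperature factor f = +0.150·(-12.9) = -1.9350
  Pd branch = 1.77·Pd^0.52·e^(0.02·RH+f) = 5.638 μm/a
  Sd branch = 0.102·Sd^0.62·e^(0.033·RH+0.04·T) = 21.46 μm/a
  r_corr = 5.638 + 21.46 = 27.1 μm/a
ISO 9223 Table 2 (carbon steel): 25 < 27.1 ≤ 50 μm/a ⇒ C3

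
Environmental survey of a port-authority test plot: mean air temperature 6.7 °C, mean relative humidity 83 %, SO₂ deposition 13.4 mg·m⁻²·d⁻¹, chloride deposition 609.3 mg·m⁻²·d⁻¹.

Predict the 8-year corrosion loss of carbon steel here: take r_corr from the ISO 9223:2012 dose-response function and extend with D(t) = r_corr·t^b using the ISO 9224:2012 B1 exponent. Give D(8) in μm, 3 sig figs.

D(8) = 391 μm

carbon steel: T≤10 °C ⇒ hinge +0.150·(6.7−10) = -0.4950
  sulphur-dioxide contribution → 21.88 μm/a
  chloride contribution → 109.9 μm/a
  ⇒ r_corr(carbon steel) = 131.8 μm/a
Long-term exponent b (ISO 9224 Table 2, B1) = 0.523
  D(8) = 131.8 × 8^0.523 = 131.8 × 2.967 = 391.1 μm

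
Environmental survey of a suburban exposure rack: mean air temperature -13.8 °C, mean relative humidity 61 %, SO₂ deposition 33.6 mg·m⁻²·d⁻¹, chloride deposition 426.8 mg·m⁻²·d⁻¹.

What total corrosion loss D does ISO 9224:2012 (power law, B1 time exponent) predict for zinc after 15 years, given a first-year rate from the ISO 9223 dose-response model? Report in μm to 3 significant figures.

zinc: f(T) = +0.038·(T−10) [T≤10 °C] = -0.9044
  SO₂ term: 0.0129·33.6^0.44·exp(0.046·61-0.9044) = 0.4055
  Cl⁻ term: 0.0175·426.8^0.57·exp(0.008·61+0.085·-13.8) = 0.2785
  sum: 0.4055 + 0.2785 → r_corr = 0.684 μm/a
Power-law: D(15) = r_corr · 15^0.813
  D(15) = 0.684 × 15^0.813 = 0.684 × 9.04 = 6.183 μm

D(15) = 6.18 μm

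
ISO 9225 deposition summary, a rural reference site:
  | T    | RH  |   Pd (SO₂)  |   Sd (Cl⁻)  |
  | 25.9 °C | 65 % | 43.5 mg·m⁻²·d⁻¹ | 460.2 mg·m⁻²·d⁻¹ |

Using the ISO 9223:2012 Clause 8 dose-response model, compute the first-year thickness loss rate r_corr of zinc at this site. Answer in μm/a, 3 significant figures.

zinc: T>10 °C ⇒ hinge -0.071·(25.9−10) = -1.1289
  SO₂ term: 0.0129·43.5^0.44·exp(0.046·65-1.1289) = 0.4363
  Cl⁻ term: 0.0175·460.2^0.57·exp(0.008·65+0.085·25.9) = 8.767
  r_corr = 0.4363 + 8.767 = 9.203 μm/a

r_corr = 9.20 μm/a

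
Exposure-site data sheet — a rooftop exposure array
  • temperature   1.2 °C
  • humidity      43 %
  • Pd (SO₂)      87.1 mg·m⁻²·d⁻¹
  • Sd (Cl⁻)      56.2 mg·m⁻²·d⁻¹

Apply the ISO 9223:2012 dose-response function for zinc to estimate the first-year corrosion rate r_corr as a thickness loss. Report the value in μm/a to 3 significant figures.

zinc: f(T) = +0.038·(T−10) [T≤10 °C] = -0.3344
  SO₂ term: 0.0129·87.1^0.44·exp(0.046·43-0.3344) = 0.4764
  Cl⁻ term: 0.0175·56.2^0.57·exp(0.008·43+0.085·1.2) = 0.2717
  sum: 0.4764 + 0.2717 → r_corr = 0.7481 μm/a

r_corr = 0.748 μm/a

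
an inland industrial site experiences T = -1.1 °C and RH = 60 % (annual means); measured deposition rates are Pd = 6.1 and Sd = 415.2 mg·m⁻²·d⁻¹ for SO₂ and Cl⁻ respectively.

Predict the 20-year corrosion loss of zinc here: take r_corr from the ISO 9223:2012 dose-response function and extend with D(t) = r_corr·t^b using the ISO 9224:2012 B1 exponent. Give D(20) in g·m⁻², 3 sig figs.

D(20) = 89.4 g·m⁻²

zinc: f(T) = +0.038·(T−10) [T≤10 °C] = -0.4218
  SO₂ term: 0.0129·6.1^0.44·exp(0.046·60-0.4218) = 0.2962
  Sd branch = 0.0175·Sd^0.57·e^(0.008·RH+0.085·T) = 0.8004 μm/a
  r_corr = 0.2962 + 0.8004 = 1.097 μm/a
ISO 9224: D(t) = r_corr · t^b with b = 0.813 (zinc, B1)
  D(20) = 1.097 × 20^0.813 = 1.097 × 11.42 = 12.53 μm
  Mass loss = 12.53 μm × 7.14 g/cm³ = 89.43 g·m⁻²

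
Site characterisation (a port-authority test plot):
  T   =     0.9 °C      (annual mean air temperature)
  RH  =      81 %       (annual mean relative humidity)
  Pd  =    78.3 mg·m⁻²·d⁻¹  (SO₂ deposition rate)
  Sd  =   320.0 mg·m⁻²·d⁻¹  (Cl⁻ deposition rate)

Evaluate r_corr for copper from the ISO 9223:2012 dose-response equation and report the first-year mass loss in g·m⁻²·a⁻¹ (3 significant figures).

copper: T≤10 °C ⇒ hinge +0.126·(0.9−10) = -1.1466
  Pd branch = 0.0053·Pd^0.26·e^(0.059·RH+f) = 0.6226 μm/a
  Cl⁻ term: 0.01025·320.0^0.27·exp(0.036·81+0.049·0.9) = 0.939
  sum: 0.6226 + 0.939 → r_corr = 1.562 μm/a
Convert to mass loss: 1.562 μm/a × 8.96 g/cm³ = 13.99 g·m⁻²·a⁻¹

r_corr = 14.0 g·m⁻²·a⁻¹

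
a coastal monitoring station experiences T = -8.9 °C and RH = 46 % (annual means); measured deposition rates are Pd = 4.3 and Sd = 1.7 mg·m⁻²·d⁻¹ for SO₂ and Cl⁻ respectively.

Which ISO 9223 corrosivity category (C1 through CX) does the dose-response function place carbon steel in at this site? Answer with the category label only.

C1

carbon steel: T≤10 °C ⇒ hinge +0.150·(-8.9−10) = -2.8350
  sulphur-dioxide contribution → 0.5568 μm/a
  chloride contribution → 0.453 μm/a
  ⇒ r_corr(carbon steel) = 1.01 μm/a
ISO 9223 Table 2 (carbon steel): 0 < 1.01 ≤ 1.3 μm/a ⇒ C1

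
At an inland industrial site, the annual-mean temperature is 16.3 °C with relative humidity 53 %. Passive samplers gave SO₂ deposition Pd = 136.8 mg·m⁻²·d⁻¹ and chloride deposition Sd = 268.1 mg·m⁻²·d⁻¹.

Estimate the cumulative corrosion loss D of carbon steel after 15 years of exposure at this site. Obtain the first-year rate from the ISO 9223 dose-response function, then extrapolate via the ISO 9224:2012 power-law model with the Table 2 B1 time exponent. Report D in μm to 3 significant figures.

carbon steel: temperature factor f = -0.054·(6.3) = -0.3402
  SO₂ term: 1.77·136.8^0.52·exp(0.02·53-0.3402) = 46.92
  Sd branch = 0.102·Sd^0.62·e^(0.033·RH+0.04·T) = 36.05 μm/a
  r_corr = 46.92 + 36.05 = 82.97 μm/a
ISO 9224: D(t) = r_corr · t^b with b = 0.523 (carbon steel, B1)
  D(15) = 82.97 × 15^0.523 = 82.97 × 4.122 = 342 μm

D(15) = 342 μm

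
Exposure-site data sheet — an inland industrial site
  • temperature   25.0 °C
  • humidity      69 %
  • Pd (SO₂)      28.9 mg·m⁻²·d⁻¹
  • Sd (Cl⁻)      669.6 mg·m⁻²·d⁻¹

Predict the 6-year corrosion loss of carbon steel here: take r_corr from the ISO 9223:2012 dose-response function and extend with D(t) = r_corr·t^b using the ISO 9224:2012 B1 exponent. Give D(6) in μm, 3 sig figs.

D(6) = 436 μm

carbon steel: f(T) = -0.054·(T−10) [T>10 °C] = -0.8100
  SO₂ term: 1.77·28.9^0.52·exp(0.02·69-0.8100) = 18
  Cl⁻ term: 0.102·669.6^0.62·exp(0.033·69+0.04·25.0) = 152.7
  sum: 18 + 152.7 → r_corr = 170.7 μm/a
Power-law: D(6) = r_corr · 6^0.523
  D(6) = 170.7 × 6^0.523 = 170.7 × 2.553 = 435.7 μm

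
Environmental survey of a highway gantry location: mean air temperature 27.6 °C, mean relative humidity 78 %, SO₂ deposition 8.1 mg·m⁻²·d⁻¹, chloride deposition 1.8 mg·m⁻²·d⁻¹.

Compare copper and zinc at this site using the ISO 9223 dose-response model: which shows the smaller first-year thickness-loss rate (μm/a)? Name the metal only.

copper: f(T) = -0.080·(T−10) [T>10 °C] = -1.4080
  Pd branch = 0.0053·Pd^0.26·e^(0.059·RH+f) = 0.2226 μm/a
  Cl⁻ term: 0.01025·1.8^0.27·exp(0.036·78+0.049·27.6) = 0.77
  sum: 0.2226 + 0.77 → r_corr = 0.9926 μm/a
zinc: f(T) = -0.071·(T−10) [T>10 °C] = -1.2496
  Pd branch = 0.0129·Pd^0.44·e^(0.046·RH+f) = 0.3356 μm/a
  Sd branch = 0.0175·Sd^0.57·e^(0.008·RH+0.085·T) = 0.4769 μm/a
  r_corr = 0.3356 + 0.4769 = 0.8125 μm/a
Ordering by μm/a: copper (0.993) > zinc (0.813)

zinc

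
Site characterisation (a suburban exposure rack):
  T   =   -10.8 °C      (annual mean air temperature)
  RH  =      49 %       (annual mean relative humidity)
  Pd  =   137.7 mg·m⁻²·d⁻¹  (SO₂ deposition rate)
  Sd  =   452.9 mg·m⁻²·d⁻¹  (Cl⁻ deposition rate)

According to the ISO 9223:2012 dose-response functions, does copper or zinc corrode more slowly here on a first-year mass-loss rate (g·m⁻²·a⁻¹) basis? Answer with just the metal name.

copper: T≤10 °C ⇒ hinge +0.126·(-10.8−10) = -2.6208
  SO₂ term: 0.0053·137.7^0.26·exp(0.059·49-2.6208) = 0.02499
  Cl⁻ term: 0.01025·452.9^0.27·exp(0.036·49+0.049·-10.8) = 0.1837
  sum: 0.02499 + 0.1837 → r_corr = 0.2087 μm/a
  mass loss = 0.2087 μm/a × 8.96 g/cm³ = 1.87 g·m⁻²·a⁻¹
zinc: temperature factor f = +0.038·(-20.8) = -0.7904
  Pd branch = 0.0129·Pd^0.44·e^(0.046·RH+f) = 0.4868 μm/a
  Sd branch = 0.0175·Sd^0.57·e^(0.008·RH+0.085·T) = 0.3377 μm/a
  r_corr = 0.4868 + 0.3377 = 0.8245 μm/a
  mass loss = 0.8245 μm/a × 7.14 g/cm³ = 5.887 g·m⁻²·a⁻¹
Ordering by g·m⁻²·a⁻¹: zinc (5.89) > copper (1.87)

copper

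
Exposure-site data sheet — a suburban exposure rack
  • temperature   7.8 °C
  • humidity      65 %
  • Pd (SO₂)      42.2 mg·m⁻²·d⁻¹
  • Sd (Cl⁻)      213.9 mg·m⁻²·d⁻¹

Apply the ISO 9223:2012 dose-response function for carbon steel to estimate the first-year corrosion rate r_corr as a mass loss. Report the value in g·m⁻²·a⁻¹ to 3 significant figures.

carbon steel: T≤10 °C ⇒ hinge +0.150·(7.8−10) = -0.3300
  sulphur-dioxide contribution → 32.69 μm/a
  chloride contribution → 33.14 μm/a
  ⇒ r_corr(carbon steel) = 65.83 μm/a
Convert to mass loss: 65.83 μm/a × 7.85 g/cm³ = 516.8 g·m⁻²·a⁻¹

r_corr = 517 g·m⁻²·a⁻¹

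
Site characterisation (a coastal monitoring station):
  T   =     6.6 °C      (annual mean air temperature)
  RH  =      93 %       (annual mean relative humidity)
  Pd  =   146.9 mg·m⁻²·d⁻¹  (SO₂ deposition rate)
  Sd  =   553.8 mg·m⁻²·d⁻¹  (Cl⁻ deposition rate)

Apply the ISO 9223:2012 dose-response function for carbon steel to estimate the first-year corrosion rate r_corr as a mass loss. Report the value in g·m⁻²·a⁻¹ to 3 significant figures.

r_corr = 1.84e+03 g·m⁻²·a⁻¹

carbon steel: f(T) = +0.150·(T−10) [T≤10 °C] = -0.5100
  Pd branch = 1.77·Pd^0.52·e^(0.02·RH+f) = 91.44 μm/a
  Cl⁻ term: 0.102·553.8^0.62·exp(0.033·93+0.04·6.6) = 143.5
  sum: 91.44 + 143.5 → r_corr = 235 μm/a
Convert to mass loss: 235 μm/a × 7.85 g/cm³ = 1845 g·m⁻²·a⁻¹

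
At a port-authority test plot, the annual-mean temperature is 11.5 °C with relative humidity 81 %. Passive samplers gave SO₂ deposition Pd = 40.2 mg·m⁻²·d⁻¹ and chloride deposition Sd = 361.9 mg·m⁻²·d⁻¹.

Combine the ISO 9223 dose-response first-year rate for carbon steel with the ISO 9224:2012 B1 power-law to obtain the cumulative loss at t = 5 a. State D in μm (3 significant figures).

carbon steel: temperature factor f = -0.054·(1.5) = -0.0810
  sulphur-dioxide contribution → 56.31 μm/a
  chloride contribution → 90.28 μm/a
  total first-year rate 146.6 μm/a
ISO 9224: D(t) = r_corr · t^b with b = 0.523 (carbon steel, B1)
  D(5) = 146.6 × 5^0.523 = 146.6 × 2.32 = 340.1 μm

D(5) = 340 μm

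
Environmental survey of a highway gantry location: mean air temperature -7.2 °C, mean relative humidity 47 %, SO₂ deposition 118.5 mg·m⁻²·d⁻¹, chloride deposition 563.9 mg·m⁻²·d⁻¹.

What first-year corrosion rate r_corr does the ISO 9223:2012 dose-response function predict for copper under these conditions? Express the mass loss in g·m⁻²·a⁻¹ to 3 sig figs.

r_corr = 2.24 g·m⁻²·a⁻¹

copper: f(T) = +0.126·(T−10) [T≤10 °C] = -2.1672
  SO₂ term: 0.0053·118.5^0.26·exp(0.059·47-2.1672) = 0.03362
  Sd branch = 0.01025·Sd^0.27·e^(0.036·RH+0.049·T) = 0.2163 μm/a
  r_corr = 0.03362 + 0.2163 = 0.25 μm/a
Convert to mass loss: 0.25 μm/a × 8.96 g/cm³ = 2.24 g·m⁻²·a⁻¹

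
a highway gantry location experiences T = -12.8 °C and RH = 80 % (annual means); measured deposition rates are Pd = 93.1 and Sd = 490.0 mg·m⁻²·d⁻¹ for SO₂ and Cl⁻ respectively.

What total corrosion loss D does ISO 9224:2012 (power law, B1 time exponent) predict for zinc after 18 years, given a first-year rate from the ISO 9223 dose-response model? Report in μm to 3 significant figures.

zinc: temperature factor f = +0.038·(-22.8) = -0.8664
  Pd branch = 0.0129·Pd^0.44·e^(0.046·RH+f) = 1.581 μm/a
  Cl⁻ term: 0.0175·490.0^0.57·exp(0.008·80+0.085·-12.8) = 0.3818
  r_corr = 1.581 + 0.3818 = 1.963 μm/a
Long-term exponent b (ISO 9224 Table 2, B1) = 0.813
  D(18) = 1.963 × 18^0.813 = 1.963 × 10.48 = 20.58 μm

D(18) = 20.6 μm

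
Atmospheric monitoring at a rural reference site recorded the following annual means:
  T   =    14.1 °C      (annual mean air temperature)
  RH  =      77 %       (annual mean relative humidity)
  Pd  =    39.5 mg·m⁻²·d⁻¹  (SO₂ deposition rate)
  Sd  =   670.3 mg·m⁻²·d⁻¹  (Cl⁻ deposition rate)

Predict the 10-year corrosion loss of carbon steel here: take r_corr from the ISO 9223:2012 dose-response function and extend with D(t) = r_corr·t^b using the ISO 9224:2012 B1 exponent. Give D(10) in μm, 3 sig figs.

carbon steel: temperature factor f = -0.054·(4.1) = -0.2214
  sulphur-dioxide contribution → 44.76 μm/a
  chloride contribution → 128.6 μm/a
  ⇒ r_corr(carbon steel) = 173.4 μm/a
Long-term exponent b (ISO 9224 Table 2, B1) = 0.523
  D(10) = 173.4 × 10^0.523 = 173.4 × 3.334 = 578.1 μm

D(10) = 578 μm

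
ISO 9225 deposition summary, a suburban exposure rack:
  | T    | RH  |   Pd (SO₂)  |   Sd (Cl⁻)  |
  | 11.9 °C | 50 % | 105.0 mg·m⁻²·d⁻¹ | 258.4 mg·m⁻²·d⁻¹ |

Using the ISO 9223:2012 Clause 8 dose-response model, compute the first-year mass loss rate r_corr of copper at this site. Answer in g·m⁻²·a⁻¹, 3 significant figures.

copper: T>10 °C ⇒ hinge -0.080·(11.9−10) = -0.1520
  SO₂ term: 0.0053·105.0^0.26·exp(0.059·50-0.1520) = 0.2917
  Sd branch = 0.01025·Sd^0.27·e^(0.036·RH+0.049·T) = 0.4977 μm/a
  r_corr = 0.2917 + 0.4977 = 0.7895 μm/a
Convert to mass loss: 0.7895 μm/a × 8.96 g/cm³ = 7.073 g·m⁻²·a⁻¹

r_corr = 7.07 g·m⁻²·a⁻¹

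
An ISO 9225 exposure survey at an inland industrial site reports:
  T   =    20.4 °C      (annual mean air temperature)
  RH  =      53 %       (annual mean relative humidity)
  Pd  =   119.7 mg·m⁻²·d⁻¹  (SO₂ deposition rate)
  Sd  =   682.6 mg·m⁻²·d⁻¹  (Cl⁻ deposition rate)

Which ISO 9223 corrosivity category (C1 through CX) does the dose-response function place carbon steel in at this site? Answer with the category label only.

carbon steel: T>10 °C ⇒ hinge -0.054·(20.4−10) = -0.5616
  SO₂ term: 1.77·119.7^0.52·exp(0.02·53-0.5616) = 35.08
  Sd branch = 0.102·Sd^0.62·e^(0.033·RH+0.04·T) = 75.81 μm/a
  r_corr = 35.08 + 75.81 = 110.9 μm/a
ISO 9223 Table 2 (carbon steel): 80 < 111 ≤ 200 μm/a ⇒ C5

C5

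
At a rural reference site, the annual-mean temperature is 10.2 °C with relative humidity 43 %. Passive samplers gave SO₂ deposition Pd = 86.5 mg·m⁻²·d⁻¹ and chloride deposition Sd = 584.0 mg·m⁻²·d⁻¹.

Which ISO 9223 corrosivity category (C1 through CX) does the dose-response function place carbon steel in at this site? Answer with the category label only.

carbon steel: f(T) = -0.054·(T−10) [T>10 °C] = -0.0108
  sulphur-dioxide contribution → 42.08 μm/a
  chloride contribution → 32.9 μm/a
  ⇒ r_corr(carbon steel) = 74.98 μm/a
ISO 9223 Table 2 (carbon steel): 50 < 75 ≤ 80 μm/a ⇒ C4

C4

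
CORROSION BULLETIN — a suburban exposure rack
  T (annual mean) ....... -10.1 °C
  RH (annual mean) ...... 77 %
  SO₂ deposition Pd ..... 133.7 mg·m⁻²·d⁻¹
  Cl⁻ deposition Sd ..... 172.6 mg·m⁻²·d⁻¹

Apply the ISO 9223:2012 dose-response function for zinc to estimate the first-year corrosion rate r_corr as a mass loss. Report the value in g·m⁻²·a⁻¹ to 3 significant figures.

zinc: T≤10 °C ⇒ hinge +0.038·(-10.1−10) = -0.7638
  Pd branch = 0.0129·Pd^0.44·e^(0.046·RH+f) = 1.789 μm/a
  Cl⁻ term: 0.0175·172.6^0.57·exp(0.008·77+0.085·-10.1) = 0.2587
  sum: 1.789 + 0.2587 → r_corr = 2.048 μm/a
Convert to mass loss: 2.048 μm/a × 7.14 g/cm³ = 14.62 g·m⁻²·a⁻¹

r_corr = 14.6 g·m⁻²·a⁻¹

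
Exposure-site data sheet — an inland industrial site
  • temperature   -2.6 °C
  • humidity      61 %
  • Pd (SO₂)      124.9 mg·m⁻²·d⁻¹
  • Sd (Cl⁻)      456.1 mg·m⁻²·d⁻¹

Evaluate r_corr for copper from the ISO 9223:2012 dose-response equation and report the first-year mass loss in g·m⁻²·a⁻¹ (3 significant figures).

r_corr = 5.04 g·m⁻²·a⁻¹

copper: f(T) = +0.126·(T−10) [T≤10 °C] = -1.5876
  SO₂ term: 0.0053·124.9^0.26·exp(0.059·61-1.5876) = 0.139
  Cl⁻ term: 0.01025·456.1^0.27·exp(0.036·61+0.049·-2.6) = 0.4237
  sum: 0.139 + 0.4237 → r_corr = 0.5627 μm/a
Convert to mass loss: 0.5627 μm/a × 8.96 g/cm³ = 5.041 g·m⁻²·a⁻¹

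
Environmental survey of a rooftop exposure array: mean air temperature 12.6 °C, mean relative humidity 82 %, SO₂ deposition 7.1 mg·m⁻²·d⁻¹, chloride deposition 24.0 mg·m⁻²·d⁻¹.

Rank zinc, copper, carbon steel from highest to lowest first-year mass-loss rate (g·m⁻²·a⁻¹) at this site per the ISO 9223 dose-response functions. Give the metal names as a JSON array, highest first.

zinc: temperature factor f = -0.071·(2.6) = -0.1846
  sulphur-dioxide contribution → 1.104 μm/a
  chloride contribution → 0.6023 μm/a
  total first-year rate 1.707 μm/a
  mass loss = 1.707 μm/a × 7.14 g/cm³ = 12.19 g·m⁻²·a⁻¹
copper: f(T) = -0.080·(T−10) [T>10 °C] = -0.2080
  sulphur-dioxide contribution → 0.9045 μm/a
  chloride contribution → 0.8581 μm/a
  ⇒ r_corr(copper) = 1.763 μm/a
  mass loss = 1.763 μm/a × 8.96 g/cm³ = 15.79 g·m⁻²·a⁻¹
carbon steel: f(T) = -0.054·(T−10) [T>10 °C] = -0.1404
  sulphur-dioxide contribution → 21.97 μm/a
  chloride contribution → 18.13 μm/a
  ⇒ r_corr(carbon steel) = 40.1 μm/a
  mass loss = 40.1 μm/a × 7.85 g/cm³ = 314.8 g·m⁻²·a⁻¹
Ordering by g·m⁻²·a⁻¹: carbon steel (315) > copper (15.8) > zinc (12.2)

["carbon steel", "copper", "zinc"]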